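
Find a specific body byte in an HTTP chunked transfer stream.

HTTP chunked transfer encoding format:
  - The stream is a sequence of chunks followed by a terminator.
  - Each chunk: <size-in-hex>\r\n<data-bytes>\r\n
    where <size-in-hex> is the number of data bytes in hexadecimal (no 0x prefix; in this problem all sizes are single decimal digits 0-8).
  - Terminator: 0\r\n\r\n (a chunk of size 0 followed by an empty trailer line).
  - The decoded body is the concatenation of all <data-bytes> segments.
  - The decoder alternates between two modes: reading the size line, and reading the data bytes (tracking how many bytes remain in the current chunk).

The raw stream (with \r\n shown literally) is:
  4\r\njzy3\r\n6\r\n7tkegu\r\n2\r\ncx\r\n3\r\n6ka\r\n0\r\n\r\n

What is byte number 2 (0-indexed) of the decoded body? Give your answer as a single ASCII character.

Answer: y

Derivation:
Chunk 1: stream[0..1]='4' size=0x4=4, data at stream[3..7]='jzy3' -> body[0..4], body so far='jzy3'
Chunk 2: stream[9..10]='6' size=0x6=6, data at stream[12..18]='7tkegu' -> body[4..10], body so far='jzy37tkegu'
Chunk 3: stream[20..21]='2' size=0x2=2, data at stream[23..25]='cx' -> body[10..12], body so far='jzy37tkegucx'
Chunk 4: stream[27..28]='3' size=0x3=3, data at stream[30..33]='6ka' -> body[12..15], body so far='jzy37tkegucx6ka'
Chunk 5: stream[35..36]='0' size=0 (terminator). Final body='jzy37tkegucx6ka' (15 bytes)
Body byte 2 = 'y'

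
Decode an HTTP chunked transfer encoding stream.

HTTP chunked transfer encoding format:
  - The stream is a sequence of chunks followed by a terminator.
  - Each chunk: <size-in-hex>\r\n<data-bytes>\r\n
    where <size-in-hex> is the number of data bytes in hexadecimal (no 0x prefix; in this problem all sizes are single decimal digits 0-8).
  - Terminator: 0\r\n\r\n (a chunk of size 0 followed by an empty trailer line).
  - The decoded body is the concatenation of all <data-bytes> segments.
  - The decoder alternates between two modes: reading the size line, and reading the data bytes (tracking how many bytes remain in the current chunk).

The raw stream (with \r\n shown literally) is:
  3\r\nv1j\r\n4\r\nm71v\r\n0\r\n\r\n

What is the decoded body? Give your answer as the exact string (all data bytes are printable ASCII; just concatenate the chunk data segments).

Chunk 1: stream[0..1]='3' size=0x3=3, data at stream[3..6]='v1j' -> body[0..3], body so far='v1j'
Chunk 2: stream[8..9]='4' size=0x4=4, data at stream[11..15]='m71v' -> body[3..7], body so far='v1jm71v'
Chunk 3: stream[17..18]='0' size=0 (terminator). Final body='v1jm71v' (7 bytes)

Answer: v1jm71v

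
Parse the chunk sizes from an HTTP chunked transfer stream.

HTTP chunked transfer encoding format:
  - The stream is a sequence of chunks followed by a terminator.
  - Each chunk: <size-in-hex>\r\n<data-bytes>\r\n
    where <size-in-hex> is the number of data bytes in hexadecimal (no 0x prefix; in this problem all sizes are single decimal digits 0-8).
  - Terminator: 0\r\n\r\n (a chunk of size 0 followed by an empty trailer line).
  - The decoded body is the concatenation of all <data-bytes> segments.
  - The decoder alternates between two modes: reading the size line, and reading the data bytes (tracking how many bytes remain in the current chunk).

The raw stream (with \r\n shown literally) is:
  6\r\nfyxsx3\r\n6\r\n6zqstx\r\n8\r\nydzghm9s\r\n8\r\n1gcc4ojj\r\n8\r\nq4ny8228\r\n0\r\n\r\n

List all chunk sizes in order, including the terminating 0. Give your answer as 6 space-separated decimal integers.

Answer: 6 6 8 8 8 0

Derivation:
Chunk 1: stream[0..1]='6' size=0x6=6, data at stream[3..9]='fyxsx3' -> body[0..6], body so far='fyxsx3'
Chunk 2: stream[11..12]='6' size=0x6=6, data at stream[14..20]='6zqstx' -> body[6..12], body so far='fyxsx36zqstx'
Chunk 3: stream[22..23]='8' size=0x8=8, data at stream[25..33]='ydzghm9s' -> body[12..20], body so far='fyxsx36zqstxydzghm9s'
Chunk 4: stream[35..36]='8' size=0x8=8, data at stream[38..46]='1gcc4ojj' -> body[20..28], body so far='fyxsx36zqstxydzghm9s1gcc4ojj'
Chunk 5: stream[48..49]='8' size=0x8=8, data at stream[51..59]='q4ny8228' -> body[28..36], body so far='fyxsx36zqstxydzghm9s1gcc4ojjq4ny8228'
Chunk 6: stream[61..62]='0' size=0 (terminator). Final body='fyxsx36zqstxydzghm9s1gcc4ojjq4ny8228' (36 bytes)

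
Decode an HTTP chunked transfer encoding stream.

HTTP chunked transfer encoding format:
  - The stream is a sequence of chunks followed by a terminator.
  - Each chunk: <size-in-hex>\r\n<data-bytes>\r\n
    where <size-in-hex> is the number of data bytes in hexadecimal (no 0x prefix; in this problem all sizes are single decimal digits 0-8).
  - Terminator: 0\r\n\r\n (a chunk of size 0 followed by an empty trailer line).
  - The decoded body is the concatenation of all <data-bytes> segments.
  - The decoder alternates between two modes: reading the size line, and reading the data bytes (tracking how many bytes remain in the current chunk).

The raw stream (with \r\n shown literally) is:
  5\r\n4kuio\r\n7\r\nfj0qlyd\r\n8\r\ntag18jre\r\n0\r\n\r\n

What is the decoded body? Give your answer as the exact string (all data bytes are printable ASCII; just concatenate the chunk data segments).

Answer: 4kuiofj0qlydtag18jre

Derivation:
Chunk 1: stream[0..1]='5' size=0x5=5, data at stream[3..8]='4kuio' -> body[0..5], body so far='4kuio'
Chunk 2: stream[10..11]='7' size=0x7=7, data at stream[13..20]='fj0qlyd' -> body[5..12], body so far='4kuiofj0qlyd'
Chunk 3: stream[22..23]='8' size=0x8=8, data at stream[25..33]='tag18jre' -> body[12..20], body so far='4kuiofj0qlydtag18jre'
Chunk 4: stream[35..36]='0' size=0 (terminator). Final body='4kuiofj0qlydtag18jre' (20 bytes)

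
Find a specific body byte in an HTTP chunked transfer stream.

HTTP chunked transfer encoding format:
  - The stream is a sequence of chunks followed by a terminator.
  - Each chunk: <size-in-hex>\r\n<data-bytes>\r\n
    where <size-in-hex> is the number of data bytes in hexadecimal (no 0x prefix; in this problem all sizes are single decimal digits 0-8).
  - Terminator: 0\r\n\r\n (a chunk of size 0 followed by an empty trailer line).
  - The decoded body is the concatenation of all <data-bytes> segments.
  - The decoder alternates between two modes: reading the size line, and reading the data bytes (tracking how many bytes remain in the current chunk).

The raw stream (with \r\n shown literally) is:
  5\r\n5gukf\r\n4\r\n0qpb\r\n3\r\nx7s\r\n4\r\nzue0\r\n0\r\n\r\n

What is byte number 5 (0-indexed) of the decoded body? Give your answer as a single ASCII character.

Chunk 1: stream[0..1]='5' size=0x5=5, data at stream[3..8]='5gukf' -> body[0..5], body so far='5gukf'
Chunk 2: stream[10..11]='4' size=0x4=4, data at stream[13..17]='0qpb' -> body[5..9], body so far='5gukf0qpb'
Chunk 3: stream[19..20]='3' size=0x3=3, data at stream[22..25]='x7s' -> body[9..12], body so far='5gukf0qpbx7s'
Chunk 4: stream[27..28]='4' size=0x4=4, data at stream[30..34]='zue0' -> body[12..16], body so far='5gukf0qpbx7szue0'
Chunk 5: stream[36..37]='0' size=0 (terminator). Final body='5gukf0qpbx7szue0' (16 bytes)
Body byte 5 = '0'

Answer: 0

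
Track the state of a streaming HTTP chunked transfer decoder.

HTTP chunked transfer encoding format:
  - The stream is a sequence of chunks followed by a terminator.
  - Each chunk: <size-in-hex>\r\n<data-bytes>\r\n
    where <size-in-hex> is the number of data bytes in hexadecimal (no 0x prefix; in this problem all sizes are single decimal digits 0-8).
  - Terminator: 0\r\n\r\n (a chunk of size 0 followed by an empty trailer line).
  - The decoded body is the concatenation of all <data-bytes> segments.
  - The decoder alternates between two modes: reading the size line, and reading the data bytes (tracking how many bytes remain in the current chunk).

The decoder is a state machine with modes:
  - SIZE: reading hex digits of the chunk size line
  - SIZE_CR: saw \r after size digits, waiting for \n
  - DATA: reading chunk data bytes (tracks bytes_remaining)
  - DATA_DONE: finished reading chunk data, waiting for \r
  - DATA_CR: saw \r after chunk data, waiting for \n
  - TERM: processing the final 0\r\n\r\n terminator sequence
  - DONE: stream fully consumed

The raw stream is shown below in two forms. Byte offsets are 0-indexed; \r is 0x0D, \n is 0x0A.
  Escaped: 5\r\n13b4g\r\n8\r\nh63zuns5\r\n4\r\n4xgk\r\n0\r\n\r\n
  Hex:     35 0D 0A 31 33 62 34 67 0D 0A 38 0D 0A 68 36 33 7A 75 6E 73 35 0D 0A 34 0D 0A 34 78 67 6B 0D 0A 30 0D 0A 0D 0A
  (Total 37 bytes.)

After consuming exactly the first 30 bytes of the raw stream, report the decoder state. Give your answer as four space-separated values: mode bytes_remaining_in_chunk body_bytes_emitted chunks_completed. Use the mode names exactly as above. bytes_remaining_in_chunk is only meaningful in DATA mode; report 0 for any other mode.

Answer: DATA_DONE 0 17 2

Derivation:
Byte 0 = '5': mode=SIZE remaining=0 emitted=0 chunks_done=0
Byte 1 = 0x0D: mode=SIZE_CR remaining=0 emitted=0 chunks_done=0
Byte 2 = 0x0A: mode=DATA remaining=5 emitted=0 chunks_done=0
Byte 3 = '1': mode=DATA remaining=4 emitted=1 chunks_done=0
Byte 4 = '3': mode=DATA remaining=3 emitted=2 chunks_done=0
Byte 5 = 'b': mode=DATA remaining=2 emitted=3 chunks_done=0
Byte 6 = '4': mode=DATA remaining=1 emitted=4 chunks_done=0
Byte 7 = 'g': mode=DATA_DONE remaining=0 emitted=5 chunks_done=0
Byte 8 = 0x0D: mode=DATA_CR remaining=0 emitted=5 chunks_done=0
Byte 9 = 0x0A: mode=SIZE remaining=0 emitted=5 chunks_done=1
Byte 10 = '8': mode=SIZE remaining=0 emitted=5 chunks_done=1
Byte 11 = 0x0D: mode=SIZE_CR remaining=0 emitted=5 chunks_done=1
Byte 12 = 0x0A: mode=DATA remaining=8 emitted=5 chunks_done=1
Byte 13 = 'h': mode=DATA remaining=7 emitted=6 chunks_done=1
Byte 14 = '6': mode=DATA remaining=6 emitted=7 chunks_done=1
Byte 15 = '3': mode=DATA remaining=5 emitted=8 chunks_done=1
Byte 16 = 'z': mode=DATA remaining=4 emitted=9 chunks_done=1
Byte 17 = 'u': mode=DATA remaining=3 emitted=10 chunks_done=1
Byte 18 = 'n': mode=DATA remaining=2 emitted=11 chunks_done=1
Byte 19 = 's': mode=DATA remaining=1 emitted=12 chunks_done=1
Byte 20 = '5': mode=DATA_DONE remaining=0 emitted=13 chunks_done=1
Byte 21 = 0x0D: mode=DATA_CR remaining=0 emitted=13 chunks_done=1
Byte 22 = 0x0A: mode=SIZE remaining=0 emitted=13 chunks_done=2
Byte 23 = '4': mode=SIZE remaining=0 emitted=13 chunks_done=2
Byte 24 = 0x0D: mode=SIZE_CR remaining=0 emitted=13 chunks_done=2
Byte 25 = 0x0A: mode=DATA remaining=4 emitted=13 chunks_done=2
Byte 26 = '4': mode=DATA remaining=3 emitted=14 chunks_done=2
Byte 27 = 'x': mode=DATA remaining=2 emitted=15 chunks_done=2
Byte 28 = 'g': mode=DATA remaining=1 emitted=16 chunks_done=2
Byte 29 = 'k': mode=DATA_DONE remaining=0 emitted=17 chunks_done=2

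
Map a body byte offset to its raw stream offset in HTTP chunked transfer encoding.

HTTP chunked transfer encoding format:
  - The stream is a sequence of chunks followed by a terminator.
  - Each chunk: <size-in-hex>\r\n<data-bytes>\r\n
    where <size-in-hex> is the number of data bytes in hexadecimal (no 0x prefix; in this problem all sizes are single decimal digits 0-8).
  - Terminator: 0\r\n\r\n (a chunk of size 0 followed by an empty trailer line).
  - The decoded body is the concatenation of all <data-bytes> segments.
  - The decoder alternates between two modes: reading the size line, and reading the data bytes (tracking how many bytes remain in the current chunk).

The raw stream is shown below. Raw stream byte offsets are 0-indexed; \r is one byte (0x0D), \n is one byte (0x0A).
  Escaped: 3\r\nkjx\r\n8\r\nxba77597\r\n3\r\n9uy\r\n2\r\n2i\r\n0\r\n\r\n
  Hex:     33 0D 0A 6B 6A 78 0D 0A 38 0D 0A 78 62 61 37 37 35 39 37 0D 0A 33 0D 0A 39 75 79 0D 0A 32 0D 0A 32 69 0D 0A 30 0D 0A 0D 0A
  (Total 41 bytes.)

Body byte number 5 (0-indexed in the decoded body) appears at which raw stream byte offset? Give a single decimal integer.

Answer: 13

Derivation:
Chunk 1: stream[0..1]='3' size=0x3=3, data at stream[3..6]='kjx' -> body[0..3], body so far='kjx'
Chunk 2: stream[8..9]='8' size=0x8=8, data at stream[11..19]='xba77597' -> body[3..11], body so far='kjxxba77597'
Chunk 3: stream[21..22]='3' size=0x3=3, data at stream[24..27]='9uy' -> body[11..14], body so far='kjxxba775979uy'
Chunk 4: stream[29..30]='2' size=0x2=2, data at stream[32..34]='2i' -> body[14..16], body so far='kjxxba775979uy2i'
Chunk 5: stream[36..37]='0' size=0 (terminator). Final body='kjxxba775979uy2i' (16 bytes)
Body byte 5 at stream offset 13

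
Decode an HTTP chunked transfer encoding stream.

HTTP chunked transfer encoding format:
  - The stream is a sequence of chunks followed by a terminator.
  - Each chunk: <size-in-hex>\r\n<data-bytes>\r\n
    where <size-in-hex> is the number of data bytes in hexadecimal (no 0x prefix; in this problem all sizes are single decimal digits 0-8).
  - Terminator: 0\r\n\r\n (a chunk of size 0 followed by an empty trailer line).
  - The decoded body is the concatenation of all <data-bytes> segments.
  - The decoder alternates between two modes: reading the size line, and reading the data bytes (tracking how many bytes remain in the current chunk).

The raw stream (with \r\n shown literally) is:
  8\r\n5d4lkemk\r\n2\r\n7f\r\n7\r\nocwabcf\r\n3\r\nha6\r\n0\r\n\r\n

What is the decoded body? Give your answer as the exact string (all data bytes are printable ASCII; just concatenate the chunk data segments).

Chunk 1: stream[0..1]='8' size=0x8=8, data at stream[3..11]='5d4lkemk' -> body[0..8], body so far='5d4lkemk'
Chunk 2: stream[13..14]='2' size=0x2=2, data at stream[16..18]='7f' -> body[8..10], body so far='5d4lkemk7f'
Chunk 3: stream[20..21]='7' size=0x7=7, data at stream[23..30]='ocwabcf' -> body[10..17], body so far='5d4lkemk7focwabcf'
Chunk 4: stream[32..33]='3' size=0x3=3, data at stream[35..38]='ha6' -> body[17..20], body so far='5d4lkemk7focwabcfha6'
Chunk 5: stream[40..41]='0' size=0 (terminator). Final body='5d4lkemk7focwabcfha6' (20 bytes)

Answer: 5d4lkemk7focwabcfha6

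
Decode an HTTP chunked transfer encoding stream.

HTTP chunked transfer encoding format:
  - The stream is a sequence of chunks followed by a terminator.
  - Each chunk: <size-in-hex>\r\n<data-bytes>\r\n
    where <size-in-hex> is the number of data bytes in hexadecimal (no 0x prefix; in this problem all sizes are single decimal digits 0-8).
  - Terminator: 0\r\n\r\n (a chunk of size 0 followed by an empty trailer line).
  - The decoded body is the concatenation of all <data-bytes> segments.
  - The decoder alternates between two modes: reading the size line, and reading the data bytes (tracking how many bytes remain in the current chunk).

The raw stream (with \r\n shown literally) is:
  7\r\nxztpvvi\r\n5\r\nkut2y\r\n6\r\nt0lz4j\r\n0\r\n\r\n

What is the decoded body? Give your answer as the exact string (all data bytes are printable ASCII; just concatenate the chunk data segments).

Answer: xztpvvikut2yt0lz4j

Derivation:
Chunk 1: stream[0..1]='7' size=0x7=7, data at stream[3..10]='xztpvvi' -> body[0..7], body so far='xztpvvi'
Chunk 2: stream[12..13]='5' size=0x5=5, data at stream[15..20]='kut2y' -> body[7..12], body so far='xztpvvikut2y'
Chunk 3: stream[22..23]='6' size=0x6=6, data at stream[25..31]='t0lz4j' -> body[12..18], body so far='xztpvvikut2yt0lz4j'
Chunk 4: stream[33..34]='0' size=0 (terminator). Final body='xztpvvikut2yt0lz4j' (18 bytes)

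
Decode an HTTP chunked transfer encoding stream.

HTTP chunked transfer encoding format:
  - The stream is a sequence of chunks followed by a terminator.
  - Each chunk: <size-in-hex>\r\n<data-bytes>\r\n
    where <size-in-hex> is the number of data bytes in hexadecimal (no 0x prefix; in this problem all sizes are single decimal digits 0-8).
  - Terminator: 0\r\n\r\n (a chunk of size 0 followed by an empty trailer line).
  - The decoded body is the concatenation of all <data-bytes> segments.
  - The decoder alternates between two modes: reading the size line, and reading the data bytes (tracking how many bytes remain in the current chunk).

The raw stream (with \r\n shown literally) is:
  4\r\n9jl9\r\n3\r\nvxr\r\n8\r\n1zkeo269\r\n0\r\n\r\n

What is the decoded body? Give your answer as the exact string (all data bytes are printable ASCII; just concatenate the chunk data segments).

Answer: 9jl9vxr1zkeo269

Derivation:
Chunk 1: stream[0..1]='4' size=0x4=4, data at stream[3..7]='9jl9' -> body[0..4], body so far='9jl9'
Chunk 2: stream[9..10]='3' size=0x3=3, data at stream[12..15]='vxr' -> body[4..7], body so far='9jl9vxr'
Chunk 3: stream[17..18]='8' size=0x8=8, data at stream[20..28]='1zkeo269' -> body[7..15], body so far='9jl9vxr1zkeo269'
Chunk 4: stream[30..31]='0' size=0 (terminator). Final body='9jl9vxr1zkeo269' (15 bytes)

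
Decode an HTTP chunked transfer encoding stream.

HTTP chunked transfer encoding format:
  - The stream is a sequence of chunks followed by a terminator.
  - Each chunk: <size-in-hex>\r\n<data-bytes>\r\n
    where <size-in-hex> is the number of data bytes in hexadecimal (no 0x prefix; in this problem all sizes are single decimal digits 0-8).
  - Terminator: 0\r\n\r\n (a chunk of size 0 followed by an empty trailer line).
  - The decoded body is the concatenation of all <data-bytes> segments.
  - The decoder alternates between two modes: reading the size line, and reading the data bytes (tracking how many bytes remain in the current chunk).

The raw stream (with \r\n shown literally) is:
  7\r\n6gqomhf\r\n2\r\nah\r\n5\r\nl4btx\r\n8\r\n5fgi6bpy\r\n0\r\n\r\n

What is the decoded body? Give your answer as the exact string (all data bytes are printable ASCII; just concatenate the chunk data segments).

Chunk 1: stream[0..1]='7' size=0x7=7, data at stream[3..10]='6gqomhf' -> body[0..7], body so far='6gqomhf'
Chunk 2: stream[12..13]='2' size=0x2=2, data at stream[15..17]='ah' -> body[7..9], body so far='6gqomhfah'
Chunk 3: stream[19..20]='5' size=0x5=5, data at stream[22..27]='l4btx' -> body[9..14], body so far='6gqomhfahl4btx'
Chunk 4: stream[29..30]='8' size=0x8=8, data at stream[32..40]='5fgi6bpy' -> body[14..22], body so far='6gqomhfahl4btx5fgi6bpy'
Chunk 5: stream[42..43]='0' size=0 (terminator). Final body='6gqomhfahl4btx5fgi6bpy' (22 bytes)

Answer: 6gqomhfahl4btx5fgi6bpy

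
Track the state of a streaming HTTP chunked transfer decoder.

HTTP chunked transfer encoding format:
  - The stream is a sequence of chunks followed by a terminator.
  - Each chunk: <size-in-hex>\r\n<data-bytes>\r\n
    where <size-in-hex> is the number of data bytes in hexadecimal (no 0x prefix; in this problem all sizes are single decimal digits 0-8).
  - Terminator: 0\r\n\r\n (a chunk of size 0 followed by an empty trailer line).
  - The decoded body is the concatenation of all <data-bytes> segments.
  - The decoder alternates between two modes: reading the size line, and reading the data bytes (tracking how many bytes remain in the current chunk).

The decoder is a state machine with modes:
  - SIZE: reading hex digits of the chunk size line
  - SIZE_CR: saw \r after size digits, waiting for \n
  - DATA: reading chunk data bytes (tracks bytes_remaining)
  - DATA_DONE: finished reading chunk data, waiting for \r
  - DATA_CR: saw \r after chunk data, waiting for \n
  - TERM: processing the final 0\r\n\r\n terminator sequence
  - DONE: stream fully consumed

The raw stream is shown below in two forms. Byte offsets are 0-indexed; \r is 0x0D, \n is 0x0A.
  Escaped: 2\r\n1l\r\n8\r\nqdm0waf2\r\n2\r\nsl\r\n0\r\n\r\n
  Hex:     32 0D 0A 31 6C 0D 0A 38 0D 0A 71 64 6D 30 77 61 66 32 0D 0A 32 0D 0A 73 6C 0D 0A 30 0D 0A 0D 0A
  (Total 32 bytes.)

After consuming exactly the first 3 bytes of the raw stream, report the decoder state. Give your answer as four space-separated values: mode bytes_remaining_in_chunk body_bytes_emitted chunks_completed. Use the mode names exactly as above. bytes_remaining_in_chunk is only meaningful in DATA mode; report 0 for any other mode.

Answer: DATA 2 0 0

Derivation:
Byte 0 = '2': mode=SIZE remaining=0 emitted=0 chunks_done=0
Byte 1 = 0x0D: mode=SIZE_CR remaining=0 emitted=0 chunks_done=0
Byte 2 = 0x0A: mode=DATA remaining=2 emitted=0 chunks_done=0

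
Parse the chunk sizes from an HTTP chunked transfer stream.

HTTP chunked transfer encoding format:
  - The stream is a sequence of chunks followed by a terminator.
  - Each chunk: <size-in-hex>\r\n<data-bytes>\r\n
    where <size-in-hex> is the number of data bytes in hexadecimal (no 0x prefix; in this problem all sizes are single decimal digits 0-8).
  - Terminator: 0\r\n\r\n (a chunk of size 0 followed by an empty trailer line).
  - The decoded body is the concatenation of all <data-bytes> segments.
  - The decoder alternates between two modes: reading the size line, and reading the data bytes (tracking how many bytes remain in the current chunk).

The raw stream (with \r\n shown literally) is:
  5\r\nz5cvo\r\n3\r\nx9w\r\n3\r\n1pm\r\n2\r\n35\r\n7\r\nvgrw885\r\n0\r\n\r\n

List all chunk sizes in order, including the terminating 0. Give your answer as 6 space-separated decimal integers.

Chunk 1: stream[0..1]='5' size=0x5=5, data at stream[3..8]='z5cvo' -> body[0..5], body so far='z5cvo'
Chunk 2: stream[10..11]='3' size=0x3=3, data at stream[13..16]='x9w' -> body[5..8], body so far='z5cvox9w'
Chunk 3: stream[18..19]='3' size=0x3=3, data at stream[21..24]='1pm' -> body[8..11], body so far='z5cvox9w1pm'
Chunk 4: stream[26..27]='2' size=0x2=2, data at stream[29..31]='35' -> body[11..13], body so far='z5cvox9w1pm35'
Chunk 5: stream[33..34]='7' size=0x7=7, data at stream[36..43]='vgrw885' -> body[13..20], body so far='z5cvox9w1pm35vgrw885'
Chunk 6: stream[45..46]='0' size=0 (terminator). Final body='z5cvox9w1pm35vgrw885' (20 bytes)

Answer: 5 3 3 2 7 0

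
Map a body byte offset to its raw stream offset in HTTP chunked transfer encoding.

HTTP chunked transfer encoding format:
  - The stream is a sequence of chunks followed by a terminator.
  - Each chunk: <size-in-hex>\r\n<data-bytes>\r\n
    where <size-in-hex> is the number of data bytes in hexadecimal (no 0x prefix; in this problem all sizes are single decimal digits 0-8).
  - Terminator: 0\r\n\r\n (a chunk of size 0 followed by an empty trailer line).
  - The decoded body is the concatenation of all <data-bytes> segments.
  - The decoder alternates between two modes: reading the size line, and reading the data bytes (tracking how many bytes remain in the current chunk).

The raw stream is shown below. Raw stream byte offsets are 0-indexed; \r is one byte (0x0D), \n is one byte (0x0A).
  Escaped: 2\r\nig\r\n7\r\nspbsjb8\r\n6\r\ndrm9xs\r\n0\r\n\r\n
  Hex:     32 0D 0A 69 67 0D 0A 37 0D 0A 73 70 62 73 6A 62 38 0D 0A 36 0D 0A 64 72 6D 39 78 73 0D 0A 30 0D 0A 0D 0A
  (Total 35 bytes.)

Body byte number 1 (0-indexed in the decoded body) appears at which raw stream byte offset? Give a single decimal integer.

Answer: 4

Derivation:
Chunk 1: stream[0..1]='2' size=0x2=2, data at stream[3..5]='ig' -> body[0..2], body so far='ig'
Chunk 2: stream[7..8]='7' size=0x7=7, data at stream[10..17]='spbsjb8' -> body[2..9], body so far='igspbsjb8'
Chunk 3: stream[19..20]='6' size=0x6=6, data at stream[22..28]='drm9xs' -> body[9..15], body so far='igspbsjb8drm9xs'
Chunk 4: stream[30..31]='0' size=0 (terminator). Final body='igspbsjb8drm9xs' (15 bytes)
Body byte 1 at stream offset 4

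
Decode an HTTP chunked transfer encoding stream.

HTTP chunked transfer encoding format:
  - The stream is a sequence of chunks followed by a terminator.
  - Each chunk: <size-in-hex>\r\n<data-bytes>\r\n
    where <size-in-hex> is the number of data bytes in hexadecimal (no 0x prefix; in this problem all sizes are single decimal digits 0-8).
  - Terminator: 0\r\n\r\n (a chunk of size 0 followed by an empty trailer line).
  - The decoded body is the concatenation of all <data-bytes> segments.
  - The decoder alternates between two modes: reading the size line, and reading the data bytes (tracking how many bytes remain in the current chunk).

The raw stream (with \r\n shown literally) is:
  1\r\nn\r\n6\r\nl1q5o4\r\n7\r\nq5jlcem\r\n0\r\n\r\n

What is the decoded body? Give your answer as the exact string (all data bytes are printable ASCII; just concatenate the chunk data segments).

Chunk 1: stream[0..1]='1' size=0x1=1, data at stream[3..4]='n' -> body[0..1], body so far='n'
Chunk 2: stream[6..7]='6' size=0x6=6, data at stream[9..15]='l1q5o4' -> body[1..7], body so far='nl1q5o4'
Chunk 3: stream[17..18]='7' size=0x7=7, data at stream[20..27]='q5jlcem' -> body[7..14], body so far='nl1q5o4q5jlcem'
Chunk 4: stream[29..30]='0' size=0 (terminator). Final body='nl1q5o4q5jlcem' (14 bytes)

Answer: nl1q5o4q5jlcem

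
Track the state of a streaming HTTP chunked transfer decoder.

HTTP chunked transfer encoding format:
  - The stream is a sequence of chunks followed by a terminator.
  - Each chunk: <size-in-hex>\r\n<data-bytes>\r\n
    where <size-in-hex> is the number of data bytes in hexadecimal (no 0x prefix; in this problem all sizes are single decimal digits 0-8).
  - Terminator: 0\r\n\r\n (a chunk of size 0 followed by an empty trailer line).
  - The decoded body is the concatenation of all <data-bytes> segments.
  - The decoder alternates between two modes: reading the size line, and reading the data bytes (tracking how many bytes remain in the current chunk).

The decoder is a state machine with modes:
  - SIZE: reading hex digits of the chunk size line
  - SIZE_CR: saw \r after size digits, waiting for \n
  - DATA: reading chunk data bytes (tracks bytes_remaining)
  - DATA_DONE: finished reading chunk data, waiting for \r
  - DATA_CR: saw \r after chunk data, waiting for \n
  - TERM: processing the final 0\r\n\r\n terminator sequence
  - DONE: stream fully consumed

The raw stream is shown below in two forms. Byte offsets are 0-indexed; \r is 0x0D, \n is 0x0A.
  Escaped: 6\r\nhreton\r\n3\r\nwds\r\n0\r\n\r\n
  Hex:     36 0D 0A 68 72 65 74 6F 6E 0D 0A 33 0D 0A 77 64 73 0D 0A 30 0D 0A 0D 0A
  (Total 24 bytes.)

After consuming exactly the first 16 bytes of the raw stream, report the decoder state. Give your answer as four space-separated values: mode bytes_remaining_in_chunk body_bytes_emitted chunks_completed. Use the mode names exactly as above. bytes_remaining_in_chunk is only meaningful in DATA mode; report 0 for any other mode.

Answer: DATA 1 8 1

Derivation:
Byte 0 = '6': mode=SIZE remaining=0 emitted=0 chunks_done=0
Byte 1 = 0x0D: mode=SIZE_CR remaining=0 emitted=0 chunks_done=0
Byte 2 = 0x0A: mode=DATA remaining=6 emitted=0 chunks_done=0
Byte 3 = 'h': mode=DATA remaining=5 emitted=1 chunks_done=0
Byte 4 = 'r': mode=DATA remaining=4 emitted=2 chunks_done=0
Byte 5 = 'e': mode=DATA remaining=3 emitted=3 chunks_done=0
Byte 6 = 't': mode=DATA remaining=2 emitted=4 chunks_done=0
Byte 7 = 'o': mode=DATA remaining=1 emitted=5 chunks_done=0
Byte 8 = 'n': mode=DATA_DONE remaining=0 emitted=6 chunks_done=0
Byte 9 = 0x0D: mode=DATA_CR remaining=0 emitted=6 chunks_done=0
Byte 10 = 0x0A: mode=SIZE remaining=0 emitted=6 chunks_done=1
Byte 11 = '3': mode=SIZE remaining=0 emitted=6 chunks_done=1
Byte 12 = 0x0D: mode=SIZE_CR remaining=0 emitted=6 chunks_done=1
Byte 13 = 0x0A: mode=DATA remaining=3 emitted=6 chunks_done=1
Byte 14 = 'w': mode=DATA remaining=2 emitted=7 chunks_done=1
Byte 15 = 'd': mode=DATA remaining=1 emitted=8 chunks_done=1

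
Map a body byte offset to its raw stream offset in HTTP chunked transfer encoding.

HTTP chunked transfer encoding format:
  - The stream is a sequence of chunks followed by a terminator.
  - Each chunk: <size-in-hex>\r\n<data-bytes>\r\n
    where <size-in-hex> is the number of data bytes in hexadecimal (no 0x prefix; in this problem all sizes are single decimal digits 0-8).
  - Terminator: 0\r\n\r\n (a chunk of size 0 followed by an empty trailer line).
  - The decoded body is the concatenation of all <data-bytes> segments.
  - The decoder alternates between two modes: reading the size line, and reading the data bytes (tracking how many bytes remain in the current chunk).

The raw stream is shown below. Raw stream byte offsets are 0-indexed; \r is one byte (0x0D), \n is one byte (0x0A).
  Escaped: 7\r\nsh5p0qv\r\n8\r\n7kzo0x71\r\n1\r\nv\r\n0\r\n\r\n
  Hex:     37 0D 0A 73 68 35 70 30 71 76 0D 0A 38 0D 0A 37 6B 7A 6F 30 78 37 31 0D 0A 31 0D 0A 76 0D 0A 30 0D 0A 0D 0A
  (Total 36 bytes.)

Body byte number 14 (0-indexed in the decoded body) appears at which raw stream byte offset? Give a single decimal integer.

Answer: 22

Derivation:
Chunk 1: stream[0..1]='7' size=0x7=7, data at stream[3..10]='sh5p0qv' -> body[0..7], body so far='sh5p0qv'
Chunk 2: stream[12..13]='8' size=0x8=8, data at stream[15..23]='7kzo0x71' -> body[7..15], body so far='sh5p0qv7kzo0x71'
Chunk 3: stream[25..26]='1' size=0x1=1, data at stream[28..29]='v' -> body[15..16], body so far='sh5p0qv7kzo0x71v'
Chunk 4: stream[31..32]='0' size=0 (terminator). Final body='sh5p0qv7kzo0x71v' (16 bytes)
Body byte 14 at stream offset 22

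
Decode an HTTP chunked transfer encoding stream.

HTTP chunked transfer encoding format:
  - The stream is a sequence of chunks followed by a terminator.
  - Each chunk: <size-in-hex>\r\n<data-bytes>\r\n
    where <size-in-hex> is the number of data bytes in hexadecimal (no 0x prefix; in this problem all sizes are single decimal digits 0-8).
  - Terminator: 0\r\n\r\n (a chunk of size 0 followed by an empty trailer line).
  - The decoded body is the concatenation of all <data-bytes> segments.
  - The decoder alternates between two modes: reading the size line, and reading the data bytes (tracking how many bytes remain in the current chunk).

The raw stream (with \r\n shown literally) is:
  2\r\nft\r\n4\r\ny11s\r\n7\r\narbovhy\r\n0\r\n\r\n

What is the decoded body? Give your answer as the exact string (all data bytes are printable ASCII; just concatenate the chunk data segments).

Chunk 1: stream[0..1]='2' size=0x2=2, data at stream[3..5]='ft' -> body[0..2], body so far='ft'
Chunk 2: stream[7..8]='4' size=0x4=4, data at stream[10..14]='y11s' -> body[2..6], body so far='fty11s'
Chunk 3: stream[16..17]='7' size=0x7=7, data at stream[19..26]='arbovhy' -> body[6..13], body so far='fty11sarbovhy'
Chunk 4: stream[28..29]='0' size=0 (terminator). Final body='fty11sarbovhy' (13 bytes)

Answer: fty11sarbovhy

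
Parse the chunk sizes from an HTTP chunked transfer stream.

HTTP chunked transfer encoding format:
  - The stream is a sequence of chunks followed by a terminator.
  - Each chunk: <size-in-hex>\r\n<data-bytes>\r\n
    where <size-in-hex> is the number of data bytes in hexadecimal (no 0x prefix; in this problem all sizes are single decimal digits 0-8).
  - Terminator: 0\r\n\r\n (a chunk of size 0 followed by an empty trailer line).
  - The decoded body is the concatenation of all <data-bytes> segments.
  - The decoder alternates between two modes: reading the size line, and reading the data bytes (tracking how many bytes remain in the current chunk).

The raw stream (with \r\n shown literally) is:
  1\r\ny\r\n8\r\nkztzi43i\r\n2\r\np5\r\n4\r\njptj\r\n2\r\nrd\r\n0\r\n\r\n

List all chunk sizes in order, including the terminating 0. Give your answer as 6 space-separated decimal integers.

Chunk 1: stream[0..1]='1' size=0x1=1, data at stream[3..4]='y' -> body[0..1], body so far='y'
Chunk 2: stream[6..7]='8' size=0x8=8, data at stream[9..17]='kztzi43i' -> body[1..9], body so far='ykztzi43i'
Chunk 3: stream[19..20]='2' size=0x2=2, data at stream[22..24]='p5' -> body[9..11], body so far='ykztzi43ip5'
Chunk 4: stream[26..27]='4' size=0x4=4, data at stream[29..33]='jptj' -> body[11..15], body so far='ykztzi43ip5jptj'
Chunk 5: stream[35..36]='2' size=0x2=2, data at stream[38..40]='rd' -> body[15..17], body so far='ykztzi43ip5jptjrd'
Chunk 6: stream[42..43]='0' size=0 (terminator). Final body='ykztzi43ip5jptjrd' (17 bytes)

Answer: 1 8 2 4 2 0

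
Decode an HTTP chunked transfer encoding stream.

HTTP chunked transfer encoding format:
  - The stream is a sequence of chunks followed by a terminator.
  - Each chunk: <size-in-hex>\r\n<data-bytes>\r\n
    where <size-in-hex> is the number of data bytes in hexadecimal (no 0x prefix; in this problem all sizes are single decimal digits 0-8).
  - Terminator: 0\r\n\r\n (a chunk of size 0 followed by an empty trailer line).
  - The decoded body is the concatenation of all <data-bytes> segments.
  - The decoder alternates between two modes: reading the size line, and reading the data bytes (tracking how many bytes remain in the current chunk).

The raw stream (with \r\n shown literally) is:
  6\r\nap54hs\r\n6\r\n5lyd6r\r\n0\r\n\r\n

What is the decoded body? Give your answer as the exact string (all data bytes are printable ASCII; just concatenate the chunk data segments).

Chunk 1: stream[0..1]='6' size=0x6=6, data at stream[3..9]='ap54hs' -> body[0..6], body so far='ap54hs'
Chunk 2: stream[11..12]='6' size=0x6=6, data at stream[14..20]='5lyd6r' -> body[6..12], body so far='ap54hs5lyd6r'
Chunk 3: stream[22..23]='0' size=0 (terminator). Final body='ap54hs5lyd6r' (12 bytes)

Answer: ap54hs5lyd6r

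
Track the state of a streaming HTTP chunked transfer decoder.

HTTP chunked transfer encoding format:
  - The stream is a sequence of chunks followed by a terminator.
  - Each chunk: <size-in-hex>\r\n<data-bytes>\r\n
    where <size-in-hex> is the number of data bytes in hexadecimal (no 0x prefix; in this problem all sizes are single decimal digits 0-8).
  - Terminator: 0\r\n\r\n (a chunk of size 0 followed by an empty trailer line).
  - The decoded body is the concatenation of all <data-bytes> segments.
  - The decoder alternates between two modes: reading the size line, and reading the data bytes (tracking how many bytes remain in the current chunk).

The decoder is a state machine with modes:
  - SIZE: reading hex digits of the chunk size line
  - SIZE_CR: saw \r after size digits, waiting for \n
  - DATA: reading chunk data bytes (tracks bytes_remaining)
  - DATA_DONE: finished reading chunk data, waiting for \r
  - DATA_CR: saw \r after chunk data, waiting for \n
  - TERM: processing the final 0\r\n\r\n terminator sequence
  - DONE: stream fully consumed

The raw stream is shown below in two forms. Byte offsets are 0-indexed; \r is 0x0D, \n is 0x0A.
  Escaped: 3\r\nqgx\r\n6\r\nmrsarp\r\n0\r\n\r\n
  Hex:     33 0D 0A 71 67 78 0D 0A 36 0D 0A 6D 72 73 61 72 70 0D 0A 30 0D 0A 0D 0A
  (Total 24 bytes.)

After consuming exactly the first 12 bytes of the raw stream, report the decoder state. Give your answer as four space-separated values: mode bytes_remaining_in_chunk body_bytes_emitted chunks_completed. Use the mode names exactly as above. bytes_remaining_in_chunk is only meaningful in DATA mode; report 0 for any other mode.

Answer: DATA 5 4 1

Derivation:
Byte 0 = '3': mode=SIZE remaining=0 emitted=0 chunks_done=0
Byte 1 = 0x0D: mode=SIZE_CR remaining=0 emitted=0 chunks_done=0
Byte 2 = 0x0A: mode=DATA remaining=3 emitted=0 chunks_done=0
Byte 3 = 'q': mode=DATA remaining=2 emitted=1 chunks_done=0
Byte 4 = 'g': mode=DATA remaining=1 emitted=2 chunks_done=0
Byte 5 = 'x': mode=DATA_DONE remaining=0 emitted=3 chunks_done=0
Byte 6 = 0x0D: mode=DATA_CR remaining=0 emitted=3 chunks_done=0
Byte 7 = 0x0A: mode=SIZE remaining=0 emitted=3 chunks_done=1
Byte 8 = '6': mode=SIZE remaining=0 emitted=3 chunks_done=1
Byte 9 = 0x0D: mode=SIZE_CR remaining=0 emitted=3 chunks_done=1
Byte 10 = 0x0A: mode=DATA remaining=6 emitted=3 chunks_done=1
Byte 11 = 'm': mode=DATA remaining=5 emitted=4 chunks_done=1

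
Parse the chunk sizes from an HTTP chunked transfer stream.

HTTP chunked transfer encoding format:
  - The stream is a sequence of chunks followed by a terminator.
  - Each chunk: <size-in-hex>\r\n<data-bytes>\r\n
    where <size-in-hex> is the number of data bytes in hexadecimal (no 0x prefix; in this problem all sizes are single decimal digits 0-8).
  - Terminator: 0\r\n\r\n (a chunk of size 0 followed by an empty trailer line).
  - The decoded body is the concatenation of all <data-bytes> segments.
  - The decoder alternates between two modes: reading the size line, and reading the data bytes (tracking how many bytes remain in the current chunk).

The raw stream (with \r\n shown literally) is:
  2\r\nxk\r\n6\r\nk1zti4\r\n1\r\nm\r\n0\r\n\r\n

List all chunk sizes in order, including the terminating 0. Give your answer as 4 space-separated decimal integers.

Answer: 2 6 1 0

Derivation:
Chunk 1: stream[0..1]='2' size=0x2=2, data at stream[3..5]='xk' -> body[0..2], body so far='xk'
Chunk 2: stream[7..8]='6' size=0x6=6, data at stream[10..16]='k1zti4' -> body[2..8], body so far='xkk1zti4'
Chunk 3: stream[18..19]='1' size=0x1=1, data at stream[21..22]='m' -> body[8..9], body so far='xkk1zti4m'
Chunk 4: stream[24..25]='0' size=0 (terminator). Final body='xkk1zti4m' (9 bytes)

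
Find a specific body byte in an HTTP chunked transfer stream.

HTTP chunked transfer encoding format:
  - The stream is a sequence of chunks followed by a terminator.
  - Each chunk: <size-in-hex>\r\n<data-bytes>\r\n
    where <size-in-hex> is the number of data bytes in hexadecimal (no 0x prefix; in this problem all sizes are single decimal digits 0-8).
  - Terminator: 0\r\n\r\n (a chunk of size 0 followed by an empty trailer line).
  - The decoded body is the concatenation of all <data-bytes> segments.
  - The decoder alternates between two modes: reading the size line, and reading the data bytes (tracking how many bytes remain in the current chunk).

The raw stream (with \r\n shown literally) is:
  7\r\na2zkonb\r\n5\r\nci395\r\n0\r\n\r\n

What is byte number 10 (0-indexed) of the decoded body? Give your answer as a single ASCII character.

Answer: 9

Derivation:
Chunk 1: stream[0..1]='7' size=0x7=7, data at stream[3..10]='a2zkonb' -> body[0..7], body so far='a2zkonb'
Chunk 2: stream[12..13]='5' size=0x5=5, data at stream[15..20]='ci395' -> body[7..12], body so far='a2zkonbci395'
Chunk 3: stream[22..23]='0' size=0 (terminator). Final body='a2zkonbci395' (12 bytes)
Body byte 10 = '9'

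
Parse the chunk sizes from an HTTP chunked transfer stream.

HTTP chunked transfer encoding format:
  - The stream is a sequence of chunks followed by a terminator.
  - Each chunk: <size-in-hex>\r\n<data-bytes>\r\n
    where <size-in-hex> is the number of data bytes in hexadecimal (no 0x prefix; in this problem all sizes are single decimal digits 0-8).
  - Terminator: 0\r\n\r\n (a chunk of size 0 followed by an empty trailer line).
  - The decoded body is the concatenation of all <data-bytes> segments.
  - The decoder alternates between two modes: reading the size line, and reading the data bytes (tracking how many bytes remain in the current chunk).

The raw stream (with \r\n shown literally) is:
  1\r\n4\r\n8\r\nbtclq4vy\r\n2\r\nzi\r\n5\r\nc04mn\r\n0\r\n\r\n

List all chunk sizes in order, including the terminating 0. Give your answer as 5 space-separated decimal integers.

Chunk 1: stream[0..1]='1' size=0x1=1, data at stream[3..4]='4' -> body[0..1], body so far='4'
Chunk 2: stream[6..7]='8' size=0x8=8, data at stream[9..17]='btclq4vy' -> body[1..9], body so far='4btclq4vy'
Chunk 3: stream[19..20]='2' size=0x2=2, data at stream[22..24]='zi' -> body[9..11], body so far='4btclq4vyzi'
Chunk 4: stream[26..27]='5' size=0x5=5, data at stream[29..34]='c04mn' -> body[11..16], body so far='4btclq4vyzic04mn'
Chunk 5: stream[36..37]='0' size=0 (terminator). Final body='4btclq4vyzic04mn' (16 bytes)

Answer: 1 8 2 5 0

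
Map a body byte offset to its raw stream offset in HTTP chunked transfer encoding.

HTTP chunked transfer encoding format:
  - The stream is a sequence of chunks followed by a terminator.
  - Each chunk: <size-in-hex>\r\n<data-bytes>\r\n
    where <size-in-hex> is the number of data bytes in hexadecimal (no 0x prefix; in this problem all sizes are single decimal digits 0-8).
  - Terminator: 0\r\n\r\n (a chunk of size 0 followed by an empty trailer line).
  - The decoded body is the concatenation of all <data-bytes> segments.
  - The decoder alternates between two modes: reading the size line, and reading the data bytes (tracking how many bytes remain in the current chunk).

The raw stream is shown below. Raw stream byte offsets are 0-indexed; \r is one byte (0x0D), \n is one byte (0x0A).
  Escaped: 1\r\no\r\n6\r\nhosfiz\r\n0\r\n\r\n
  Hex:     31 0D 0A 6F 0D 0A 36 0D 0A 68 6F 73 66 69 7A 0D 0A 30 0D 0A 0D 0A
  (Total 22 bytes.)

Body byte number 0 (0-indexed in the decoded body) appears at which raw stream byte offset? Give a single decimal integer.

Chunk 1: stream[0..1]='1' size=0x1=1, data at stream[3..4]='o' -> body[0..1], body so far='o'
Chunk 2: stream[6..7]='6' size=0x6=6, data at stream[9..15]='hosfiz' -> body[1..7], body so far='ohosfiz'
Chunk 3: stream[17..18]='0' size=0 (terminator). Final body='ohosfiz' (7 bytes)
Body byte 0 at stream offset 3

Answer: 3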